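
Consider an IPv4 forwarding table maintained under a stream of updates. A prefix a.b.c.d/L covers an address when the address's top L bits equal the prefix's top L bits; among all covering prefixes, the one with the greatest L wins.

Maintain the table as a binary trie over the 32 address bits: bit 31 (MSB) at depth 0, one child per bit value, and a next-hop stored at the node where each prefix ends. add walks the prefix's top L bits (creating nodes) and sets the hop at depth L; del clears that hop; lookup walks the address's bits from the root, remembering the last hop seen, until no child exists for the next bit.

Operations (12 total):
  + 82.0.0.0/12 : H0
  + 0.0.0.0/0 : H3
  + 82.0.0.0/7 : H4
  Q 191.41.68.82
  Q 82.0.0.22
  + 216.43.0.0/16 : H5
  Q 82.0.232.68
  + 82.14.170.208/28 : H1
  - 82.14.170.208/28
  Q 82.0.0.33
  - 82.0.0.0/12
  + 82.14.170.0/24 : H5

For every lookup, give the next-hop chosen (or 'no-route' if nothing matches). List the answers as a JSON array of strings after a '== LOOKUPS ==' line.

Process each operation:
  + 82.0.0.0/12 (H0) depth=12
  + 0.0.0.0/0 (H3) depth=0
  + 82.0.0.0/7 (H4) depth=7
  lookup 191.41.68.82: bits ε walk d0:H3 -> H3
  lookup 82.0.0.22: bits 010100100000 walk d0:H3→d1:-→d2:-→d3:-→d4:-→d5:-→d6:-→d7:H4→d8:-→d9:-→d10:-→d11:-→d12:H0 -> H0
  + 216.43.0.0/16 (H5) depth=16
  lookup 82.0.232.68: bits 010100100000 walk d0:H3→d1:-→d2:-→d3:-→d4:-→d5:-→d6:-→d7:H4→d8:-→d9:-→d10:-→d11:-→d12:H0 -> H0
  + 82.14.170.208/28 (H1) depth=28
  - 82.14.170.208/28 clear@28
  lookup 82.0.0.33: bits 010100100000 walk d0:H3→d1:-→d2:-→d3:-→d4:-→d5:-→d6:-→d7:H4→d8:-→d9:-→d10:-→d11:-→d12:H0 -> H0
  - 82.0.0.0/12 clear@12
  + 82.14.170.0/24 (H5) depth=24

== LOOKUPS ==
["H3","H0","H0","H0"]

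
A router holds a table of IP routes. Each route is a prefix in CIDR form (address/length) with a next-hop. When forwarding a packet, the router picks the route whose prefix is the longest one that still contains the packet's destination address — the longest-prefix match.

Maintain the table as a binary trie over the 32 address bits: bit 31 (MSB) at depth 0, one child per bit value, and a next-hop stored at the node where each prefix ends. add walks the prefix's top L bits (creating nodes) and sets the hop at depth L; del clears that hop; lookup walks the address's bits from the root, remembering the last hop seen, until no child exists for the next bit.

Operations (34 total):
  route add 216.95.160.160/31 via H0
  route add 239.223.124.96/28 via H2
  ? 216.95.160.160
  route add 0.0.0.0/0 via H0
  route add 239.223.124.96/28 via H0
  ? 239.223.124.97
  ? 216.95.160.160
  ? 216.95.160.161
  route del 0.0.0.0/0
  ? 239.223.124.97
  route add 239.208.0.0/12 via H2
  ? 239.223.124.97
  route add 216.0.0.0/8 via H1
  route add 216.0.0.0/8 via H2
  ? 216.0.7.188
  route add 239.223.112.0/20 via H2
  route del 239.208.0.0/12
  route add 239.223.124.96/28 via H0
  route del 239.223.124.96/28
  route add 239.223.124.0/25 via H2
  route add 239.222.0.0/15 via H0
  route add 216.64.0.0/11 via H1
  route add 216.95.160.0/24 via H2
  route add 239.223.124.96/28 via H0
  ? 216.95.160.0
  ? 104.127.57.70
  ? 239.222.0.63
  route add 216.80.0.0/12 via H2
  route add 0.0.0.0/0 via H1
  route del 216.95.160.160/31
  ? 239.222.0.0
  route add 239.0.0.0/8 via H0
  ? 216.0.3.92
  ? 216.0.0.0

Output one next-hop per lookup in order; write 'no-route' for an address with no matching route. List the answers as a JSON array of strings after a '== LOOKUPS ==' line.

Apply in order:
  add 216.95.160.160/31 -> H0 at depth 31
  add 239.223.124.96/28 -> H2 at depth 28
  ? 216.95.160.160  path d0:-→d1:-→d2:-→d3:-→d4:-→d5:-→d6:-→d7:-→d8:-→d9:-→d10:-→d11:-→d12:-→d13:-→d14:-→d15:-→d16:-→d17:-→d18:-→d19:-→d20:-→d21:-→d22:-→d23:-→d24:-→d25:-→d26:-→d27:-→d28:-→d29:-→d30:-→d31:H0  best=H0
  add 0.0.0.0/0 -> H0 at depth 0
  add 239.223.124.96/28 -> H0 at depth 28
  ? 239.223.124.97  path d0:H0→d1:-→d2:-→d3:-→d4:-→d5:-→d6:-→d7:-→d8:-→d9:-→d10:-→d11:-→d12:-→d13:-→d14:-→d15:-→d16:-→d17:-→d18:-→d19:-→d20:-→d21:-→d22:-→d23:-→d24:-→d25:-→d26:-→d27:-→d28:H0  best=H0
  ? 216.95.160.160  path d0:H0→d1:-→d2:-→d3:-→d4:-→d5:-→d6:-→d7:-→d8:-→d9:-→d10:-→d11:-→d12:-→d13:-→d14:-→d15:-→d16:-→d17:-→d18:-→d19:-→d20:-→d21:-→d22:-→d23:-→d24:-→d25:-→d26:-→d27:-→d28:-→d29:-→d30:-→d31:H0  best=H0
  ? 216.95.160.161  path d0:H0→d1:-→d2:-→d3:-→d4:-→d5:-→d6:-→d7:-→d8:-→d9:-→d10:-→d11:-→d12:-→d13:-→d14:-→d15:-→d16:-→d17:-→d18:-→d19:-→d20:-→d21:-→d22:-→d23:-→d24:-→d25:-→d26:-→d27:-→d28:-→d29:-→d30:-→d31:H0  best=H0
  del 0.0.0.0/0 (clear depth 0)
  ? 239.223.124.97  path d0:-→d1:-→d2:-→d3:-→d4:-→d5:-→d6:-→d7:-→d8:-→d9:-→d10:-→d11:-→d12:-→d13:-→d14:-→d15:-→d16:-→d17:-→d18:-→d19:-→d20:-→d21:-→d22:-→d23:-→d24:-→d25:-→d26:-→d27:-→d28:H0  best=H0
  add 239.208.0.0/12 -> H2 at depth 12
  ? 239.223.124.97  path d0:-→d1:-→d2:-→d3:-→d4:-→d5:-→d6:-→d7:-→d8:-→d9:-→d10:-→d11:-→d12:H2→d13:-→d14:-→d15:-→d16:-→d17:-→d18:-→d19:-→d20:-→d21:-→d22:-→d23:-→d24:-→d25:-→d26:-→d27:-→d28:H0  best=H0
  add 216.0.0.0/8 -> H1 at depth 8
  add 216.0.0.0/8 -> H2 at depth 8
  ? 216.0.7.188  path d0:-→d1:-→d2:-→d3:-→d4:-→d5:-→d6:-→d7:-→d8:H2→d9:-  best=H2
  add 239.223.112.0/20 -> H2 at depth 20
  del 239.208.0.0/12 (clear depth 12)
  add 239.223.124.96/28 -> H0 at depth 28
  del 239.223.124.96/28 (clear depth 28)
  add 239.223.124.0/25 -> H2 at depth 25
  add 239.222.0.0/15 -> H0 at depth 15
  add 216.64.0.0/11 -> H1 at depth 11
  add 216.95.160.0/24 -> H2 at depth 24
  add 239.223.124.96/28 -> H0 at depth 28
  ? 216.95.160.0  path d0:-→d1:-→d2:-→d3:-→d4:-→d5:-→d6:-→d7:-→d8:H2→d9:-→d10:-→d11:H1→d12:-→d13:-→d14:-→d15:-→d16:-→d17:-→d18:-→d19:-→d20:-→d21:-→d22:-→d23:-→d24:H2  best=H2
  ? 104.127.57.70  path d0:-  best=no-route
  ? 239.222.0.63  path d0:-→d1:-→d2:-→d3:-→d4:-→d5:-→d6:-→d7:-→d8:-→d9:-→d10:-→d11:-→d12:-→d13:-→d14:-→d15:H0  best=H0
  add 216.80.0.0/12 -> H2 at depth 12
  add 0.0.0.0/0 -> H1 at depth 0
  del 216.95.160.160/31 (clear depth 31)
  ? 239.222.0.0  path d0:H1→d1:-→d2:-→d3:-→d4:-→d5:-→d6:-→d7:-→d8:-→d9:-→d10:-→d11:-→d12:-→d13:-→d14:-→d15:H0  best=H0
  add 239.0.0.0/8 -> H0 at depth 8
  ? 216.0.3.92  path d0:H1→d1:-→d2:-→d3:-→d4:-→d5:-→d6:-→d7:-→d8:H2→d9:-  best=H2
  ? 216.0.0.0  path d0:H1→d1:-→d2:-→d3:-→d4:-→d5:-→d6:-→d7:-→d8:H2→d9:-  best=H2

== LOOKUPS ==
["H0","H0","H0","H0","H0","H0","H2","H2","no-route","H0","H0","H2","H2"]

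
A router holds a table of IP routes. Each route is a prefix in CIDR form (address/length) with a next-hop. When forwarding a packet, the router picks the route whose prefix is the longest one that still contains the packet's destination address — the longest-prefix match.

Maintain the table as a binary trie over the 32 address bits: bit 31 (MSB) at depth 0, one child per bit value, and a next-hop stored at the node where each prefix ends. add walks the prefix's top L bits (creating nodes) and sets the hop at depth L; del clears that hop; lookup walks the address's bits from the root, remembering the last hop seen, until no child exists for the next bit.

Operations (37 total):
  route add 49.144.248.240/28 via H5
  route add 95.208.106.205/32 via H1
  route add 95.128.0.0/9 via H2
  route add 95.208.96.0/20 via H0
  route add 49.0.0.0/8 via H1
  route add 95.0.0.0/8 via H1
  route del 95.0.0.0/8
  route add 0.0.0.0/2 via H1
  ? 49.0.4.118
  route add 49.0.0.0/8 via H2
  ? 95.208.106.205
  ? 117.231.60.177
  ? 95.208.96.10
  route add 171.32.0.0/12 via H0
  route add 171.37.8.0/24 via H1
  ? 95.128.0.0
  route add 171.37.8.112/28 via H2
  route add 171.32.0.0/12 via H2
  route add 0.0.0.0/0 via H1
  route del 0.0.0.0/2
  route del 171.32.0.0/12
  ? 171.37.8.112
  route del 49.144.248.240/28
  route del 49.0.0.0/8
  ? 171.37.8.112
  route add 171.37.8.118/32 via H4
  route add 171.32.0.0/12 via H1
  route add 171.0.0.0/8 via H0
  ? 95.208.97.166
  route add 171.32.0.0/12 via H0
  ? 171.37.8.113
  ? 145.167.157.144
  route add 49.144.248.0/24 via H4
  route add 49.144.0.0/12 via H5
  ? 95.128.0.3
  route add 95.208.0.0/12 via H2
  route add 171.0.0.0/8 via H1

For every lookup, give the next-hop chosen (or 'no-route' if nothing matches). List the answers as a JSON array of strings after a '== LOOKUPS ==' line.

Apply in order:
  add 49.144.248.240/28 -> H5 at depth 28
  add 95.208.106.205/32 -> H1 at depth 32
  add 95.128.0.0/9 -> H2 at depth 9
  add 95.208.96.0/20 -> H0 at depth 20
  add 49.0.0.0/8 -> H1 at depth 8
  add 95.0.0.0/8 -> H1 at depth 8
  - 95.0.0.0/8 clear@8
  add 0.0.0.0/2 -> H1 at depth 2
  ? 49.0.4.118  path d0:-→d1:-→d2:H1→d3:-→d4:-→d5:-→d6:-→d7:-→d8:H1  best=H1
  add 49.0.0.0/8 -> H2 at depth 8
  ? 95.208.106.205  path d0:-→d1:-→d2:-→d3:-→d4:-→d5:-→d6:-→d7:-→d8:-→d9:H2→d10:-→d11:-→d12:-→d13:-→d14:-→d15:-→d16:-→d17:-→d18:-→d19:-→d20:H0→d21:-→d22:-→d23:-→d24:-→d25:-→d26:-→d27:-→d28:-→d29:-→d30:-→d31:-→d32:H1  best=H1
  ? 117.231.60.177  path d0:-→d1:-→d2:-  best=no-route
  ? 95.208.96.10  path d0:-→d1:-→d2:-→d3:-→d4:-→d5:-→d6:-→d7:-→d8:-→d9:H2→d10:-→d11:-→d12:-→d13:-→d14:-→d15:-→d16:-→d17:-→d18:-→d19:-→d20:H0  best=H0
  add 171.32.0.0/12 -> H0 at depth 12
  add 171.37.8.0/24 -> H1 at depth 24
  ? 95.128.0.0  path d0:-→d1:-→d2:-→d3:-→d4:-→d5:-→d6:-→d7:-→d8:-→d9:H2  best=H2
  add 171.37.8.112/28 -> H2 at depth 28
  add 171.32.0.0/12 -> H2 at depth 12
  add 0.0.0.0/0 -> H1 at depth 0
  - 0.0.0.0/2 clear@2
  - 171.32.0.0/12 clear@12
  ? 171.37.8.112  path d0:H1→d1:-→d2:-→d3:-→d4:-→d5:-→d6:-→d7:-→d8:-→d9:-→d10:-→d11:-→d12:-→d13:-→d14:-→d15:-→d16:-→d17:-→d18:-→d19:-→d20:-→d21:-→d22:-→d23:-→d24:H1→d25:-→d26:-→d27:-→d28:H2  best=H2
  - 49.144.248.240/28 clear@28
  - 49.0.0.0/8 clear@8
  ? 171.37.8.112  path d0:H1→d1:-→d2:-→d3:-→d4:-→d5:-→d6:-→d7:-→d8:-→d9:-→d10:-→d11:-→d12:-→d13:-→d14:-→d15:-→d16:-→d17:-→d18:-→d19:-→d20:-→d21:-→d22:-→d23:-→d24:H1→d25:-→d26:-→d27:-→d28:H2  best=H2
  add 171.37.8.118/32 -> H4 at depth 32
  add 171.32.0.0/12 -> H1 at depth 12
  add 171.0.0.0/8 -> H0 at depth 8
  ? 95.208.97.166  path d0:H1→d1:-→d2:-→d3:-→d4:-→d5:-→d6:-→d7:-→d8:-→d9:H2→d10:-→d11:-→d12:-→d13:-→d14:-→d15:-→d16:-→d17:-→d18:-→d19:-→d20:H0  best=H0
  add 171.32.0.0/12 -> H0 at depth 12
  ? 171.37.8.113  path d0:H1→d1:-→d2:-→d3:-→d4:-→d5:-→d6:-→d7:-→d8:H0→d9:-→d10:-→d11:-→d12:H0→d13:-→d14:-→d15:-→d16:-→d17:-→d18:-→d19:-→d20:-→d21:-→d22:-→d23:-→d24:H1→d25:-→d26:-→d27:-→d28:H2→d29:-  best=H2
  ? 145.167.157.144  path d0:H1→d1:-→d2:-  best=H1
  add 49.144.248.0/24 -> H4 at depth 24
  add 49.144.0.0/12 -> H5 at depth 12
  ? 95.128.0.3  path d0:H1→d1:-→d2:-→d3:-→d4:-→d5:-→d6:-→d7:-→d8:-→d9:H2  best=H2
  add 95.208.0.0/12 -> H2 at depth 12
  add 171.0.0.0/8 -> H1 at depth 8

== LOOKUPS ==
["H1","H1","no-route","H0","H2","H2","H2","H0","H2","H1","H2"]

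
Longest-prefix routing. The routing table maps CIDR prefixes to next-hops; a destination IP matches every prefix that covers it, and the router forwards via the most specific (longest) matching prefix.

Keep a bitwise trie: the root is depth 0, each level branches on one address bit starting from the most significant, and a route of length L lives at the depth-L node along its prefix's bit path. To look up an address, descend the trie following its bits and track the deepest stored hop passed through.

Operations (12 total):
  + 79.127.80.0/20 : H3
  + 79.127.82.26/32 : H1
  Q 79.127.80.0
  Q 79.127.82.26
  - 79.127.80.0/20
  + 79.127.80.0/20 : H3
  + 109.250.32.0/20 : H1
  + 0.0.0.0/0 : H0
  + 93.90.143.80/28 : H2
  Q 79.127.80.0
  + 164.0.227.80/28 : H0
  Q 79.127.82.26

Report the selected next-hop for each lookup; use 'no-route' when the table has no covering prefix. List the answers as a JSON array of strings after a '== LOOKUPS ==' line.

Apply in order:
  + 79.127.80.0/20 (H3) depth=20
  + 79.127.82.26/32 (H1) depth=32
  lookup 79.127.80.0: bits 0100111101111111010100 walk d0:-→d1:-→d2:-→d3:-→d4:-→d5:-→d6:-→d7:-→d8:-→d9:-→d10:-→d11:-→d12:-→d13:-→d14:-→d15:-→d16:-→d17:-→d18:-→d19:-→d20:H3→d21:-→d22:- -> H3
  lookup 79.127.82.26: bits 01001111011111110101001000011010 walk d0:-→d1:-→d2:-→d3:-→d4:-→d5:-→d6:-→d7:-→d8:-→d9:-→d10:-→d11:-→d12:-→d13:-→d14:-→d15:-→d16:-→d17:-→d18:-→d19:-→d20:H3→d21:-→d22:-→d23:-→d24:-→d25:-→d26:-→d27:-→d28:-→d29:-→d30:-→d31:-→d32:H1 -> H1
  - 79.127.80.0/20 clear@20
  + 79.127.80.0/20 (H3) depth=20
  + 109.250.32.0/20 (H1) depth=20
  + 0.0.0.0/0 (H0) depth=0
  + 93.90.143.80/28 (H2) depth=28
  lookup 79.127.80.0: bits 0100111101111111010100 walk d0:H0→d1:-→d2:-→d3:-→d4:-→d5:-→d6:-→d7:-→d8:-→d9:-→d10:-→d11:-→d12:-→d13:-→d14:-→d15:-→d16:-→d17:-→d18:-→d19:-→d20:H3→d21:-→d22:- -> H3
  + 164.0.227.80/28 (H0) depth=28
  lookup 79.127.82.26: bits 01001111011111110101001000011010 walk d0:H0→d1:-→d2:-→d3:-→d4:-→d5:-→d6:-→d7:-→d8:-→d9:-→d10:-→d11:-→d12:-→d13:-→d14:-→d15:-→d16:-→d17:-→d18:-→d19:-→d20:H3→d21:-→d22:-→d23:-→d24:-→d25:-→d26:-→d27:-→d28:-→d29:-→d30:-→d31:-→d32:H1 -> H1

== LOOKUPS ==
["H3","H1","H3","H1"]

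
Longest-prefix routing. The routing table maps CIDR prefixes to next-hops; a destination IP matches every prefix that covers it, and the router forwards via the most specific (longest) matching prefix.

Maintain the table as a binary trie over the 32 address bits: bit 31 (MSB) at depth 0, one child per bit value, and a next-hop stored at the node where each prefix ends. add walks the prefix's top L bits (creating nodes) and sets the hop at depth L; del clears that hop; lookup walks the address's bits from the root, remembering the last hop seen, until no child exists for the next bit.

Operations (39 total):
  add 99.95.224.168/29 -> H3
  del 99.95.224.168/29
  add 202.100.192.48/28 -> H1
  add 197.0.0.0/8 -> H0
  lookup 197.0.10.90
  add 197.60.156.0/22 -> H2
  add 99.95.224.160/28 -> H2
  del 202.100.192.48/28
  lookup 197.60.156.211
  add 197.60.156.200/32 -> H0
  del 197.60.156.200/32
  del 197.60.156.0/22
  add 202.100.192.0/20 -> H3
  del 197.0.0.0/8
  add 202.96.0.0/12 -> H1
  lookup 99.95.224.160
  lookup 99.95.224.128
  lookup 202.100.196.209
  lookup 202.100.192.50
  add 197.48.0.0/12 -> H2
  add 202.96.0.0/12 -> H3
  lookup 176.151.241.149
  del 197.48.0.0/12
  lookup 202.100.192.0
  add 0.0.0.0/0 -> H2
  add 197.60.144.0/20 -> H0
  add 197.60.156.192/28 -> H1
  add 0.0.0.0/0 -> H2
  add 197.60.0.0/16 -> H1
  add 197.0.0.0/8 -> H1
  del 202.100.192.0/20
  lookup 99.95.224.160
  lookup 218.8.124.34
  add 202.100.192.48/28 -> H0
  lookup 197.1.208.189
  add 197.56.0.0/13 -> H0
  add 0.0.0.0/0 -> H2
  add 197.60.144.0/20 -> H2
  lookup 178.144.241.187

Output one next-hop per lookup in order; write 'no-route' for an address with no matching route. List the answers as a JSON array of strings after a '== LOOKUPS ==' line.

Trace:
  + 99.95.224.168/29 (H3) depth=29
  - 99.95.224.168/29 clear@29
  + 202.100.192.48/28 (H1) depth=28
  + 197.0.0.0/8 (H0) depth=8
  lookup 197.0.10.90: bits 11000101 walk d0:-→d1:-→d2:-→d3:-→d4:-→d5:-→d6:-→d7:-→d8:H0 -> H0
  + 197.60.156.0/22 (H2) depth=22
  + 99.95.224.160/28 (H2) depth=28
  - 202.100.192.48/28 clear@28
  lookup 197.60.156.211: bits 1100010100111100100111 walk d0:-→d1:-→d2:-→d3:-→d4:-→d5:-→d6:-→d7:-→d8:H0→d9:-→d10:-→d11:-→d12:-→d13:-→d14:-→d15:-→d16:-→d17:-→d18:-→d19:-→d20:-→d21:-→d22:H2 -> H2
  + 197.60.156.200/32 (H0) depth=32
  - 197.60.156.200/32 clear@32
  - 197.60.156.0/22 clear@22
  + 202.100.192.0/20 (H3) depth=20
  - 197.0.0.0/8 clear@8
  + 202.96.0.0/12 (H1) depth=12
  lookup 99.95.224.160: bits 0110001101011111111000001010 walk d0:-→d1:-→d2:-→d3:-→d4:-→d5:-→d6:-→d7:-→d8:-→d9:-→d10:-→d11:-→d12:-→d13:-→d14:-→d15:-→d16:-→d17:-→d18:-→d19:-→d20:-→d21:-→d22:-→d23:-→d24:-→d25:-→d26:-→d27:-→d28:H2 -> H2
  lookup 99.95.224.128: bits 01100011010111111110000010 walk d0:-→d1:-→d2:-→d3:-→d4:-→d5:-→d6:-→d7:-→d8:-→d9:-→d10:-→d11:-→d12:-→d13:-→d14:-→d15:-→d16:-→d17:-→d18:-→d19:-→d20:-→d21:-→d22:-→d23:-→d24:-→d25:-→d26:- -> no-route
  lookup 202.100.196.209: bits 110010100110010011000 walk d0:-→d1:-→d2:-→d3:-→d4:-→d5:-→d6:-→d7:-→d8:-→d9:-→d10:-→d11:-→d12:H1→d13:-→d14:-→d15:-→d16:-→d17:-→d18:-→d19:-→d20:H3→d21:- -> H3
  lookup 202.100.192.50: bits 1100101001100100110000000011 walk d0:-→d1:-→d2:-→d3:-→d4:-→d5:-→d6:-→d7:-→d8:-→d9:-→d10:-→d11:-→d12:H1→d13:-→d14:-→d15:-→d16:-→d17:-→d18:-→d19:-→d20:H3→d21:-→d22:-→d23:-→d24:-→d25:-→d26:-→d27:-→d28:- -> H3
  + 197.48.0.0/12 (H2) depth=12
  + 202.96.0.0/12 (H3) depth=12
  lookup 176.151.241.149: bits 1 walk d0:-→d1:- -> no-route
  - 197.48.0.0/12 clear@12
  lookup 202.100.192.0: bits 11001010011001001100000000 walk d0:-→d1:-→d2:-→d3:-→d4:-→d5:-→d6:-→d7:-→d8:-→d9:-→d10:-→d11:-→d12:H3→d13:-→d14:-→d15:-→d16:-→d17:-→d18:-→d19:-→d20:H3→d21:-→d22:-→d23:-→d24:-→d25:-→d26:- -> H3
  + 0.0.0.0/0 (H2) depth=0
  + 197.60.144.0/20 (H0) depth=20
  + 197.60.156.192/28 (H1) depth=28
  + 0.0.0.0/0 (H2) depth=0
  + 197.60.0.0/16 (H1) depth=16
  + 197.0.0.0/8 (H1) depth=8
  - 202.100.192.0/20 clear@20
  lookup 99.95.224.160: bits 0110001101011111111000001010 walk d0:H2→d1:-→d2:-→d3:-→d4:-→d5:-→d6:-→d7:-→d8:-→d9:-→d10:-→d11:-→d12:-→d13:-→d14:-→d15:-→d16:-→d17:-→d18:-→d19:-→d20:-→d21:-→d22:-→d23:-→d24:-→d25:-→d26:-→d27:-→d28:H2 -> H2
  lookup 218.8.124.34: bits 110 walk d0:H2→d1:-→d2:-→d3:- -> H2
  + 202.100.192.48/28 (H0) depth=28
  lookup 197.1.208.189: bits 1100010100 walk d0:H2→d1:-→d2:-→d3:-→d4:-→d5:-→d6:-→d7:-→d8:H1→d9:-→d10:- -> H1
  + 197.56.0.0/13 (H0) depth=13
  + 0.0.0.0/0 (H2) depth=0
  + 197.60.144.0/20 (H2) depth=20
  lookup 178.144.241.187: bits 1 walk d0:H2→d1:- -> H2

== LOOKUPS ==
["H0","H2","H2","no-route","H3","H3","no-route","H3","H2","H2","H1","H2"]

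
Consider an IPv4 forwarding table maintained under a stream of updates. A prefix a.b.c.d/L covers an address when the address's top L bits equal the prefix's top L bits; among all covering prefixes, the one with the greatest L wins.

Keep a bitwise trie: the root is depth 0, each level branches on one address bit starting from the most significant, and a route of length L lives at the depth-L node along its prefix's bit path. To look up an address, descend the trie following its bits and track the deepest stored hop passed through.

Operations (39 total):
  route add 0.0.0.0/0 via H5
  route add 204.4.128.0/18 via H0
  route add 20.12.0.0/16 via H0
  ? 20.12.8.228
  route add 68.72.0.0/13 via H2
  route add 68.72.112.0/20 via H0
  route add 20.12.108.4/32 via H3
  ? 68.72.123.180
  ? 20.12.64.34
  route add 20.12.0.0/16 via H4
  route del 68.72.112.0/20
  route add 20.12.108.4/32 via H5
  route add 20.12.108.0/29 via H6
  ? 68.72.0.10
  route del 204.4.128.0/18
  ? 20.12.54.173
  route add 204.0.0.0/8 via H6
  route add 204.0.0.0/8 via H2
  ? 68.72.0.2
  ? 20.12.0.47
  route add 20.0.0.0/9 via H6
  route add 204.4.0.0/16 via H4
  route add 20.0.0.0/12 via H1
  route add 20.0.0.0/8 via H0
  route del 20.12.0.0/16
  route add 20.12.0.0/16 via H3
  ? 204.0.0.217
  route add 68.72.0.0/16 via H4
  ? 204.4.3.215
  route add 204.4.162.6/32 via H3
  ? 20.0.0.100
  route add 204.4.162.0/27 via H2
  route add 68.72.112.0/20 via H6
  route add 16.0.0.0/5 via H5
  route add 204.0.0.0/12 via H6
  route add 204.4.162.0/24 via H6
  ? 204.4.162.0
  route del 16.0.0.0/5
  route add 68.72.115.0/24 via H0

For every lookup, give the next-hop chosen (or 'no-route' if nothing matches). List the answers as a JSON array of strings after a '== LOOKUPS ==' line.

Process each operation:
  add 0.0.0.0/0 -> H5 at depth 0
  add 204.4.128.0/18 -> H0 at depth 18
  add 20.12.0.0/16 -> H0 at depth 16
  ? 20.12.8.228  path d0:H5→d1:-→d2:-→d3:-→d4:-→d5:-→d6:-→d7:-→d8:-→d9:-→d10:-→d11:-→d12:-→d13:-→d14:-→d15:-→d16:H0  best=H0
  add 68.72.0.0/13 -> H2 at depth 13
  add 68.72.112.0/20 -> H0 at depth 20
  add 20.12.108.4/32 -> H3 at depth 32
  ? 68.72.123.180  path d0:H5→d1:-→d2:-→d3:-→d4:-→d5:-→d6:-→d7:-→d8:-→d9:-→d10:-→d11:-→d12:-→d13:H2→d14:-→d15:-→d16:-→d17:-→d18:-→d19:-→d20:H0  best=H0
  ? 20.12.64.34  path d0:H5→d1:-→d2:-→d3:-→d4:-→d5:-→d6:-→d7:-→d8:-→d9:-→d10:-→d11:-→d12:-→d13:-→d14:-→d15:-→d16:H0→d17:-→d18:-  best=H0
  add 20.12.0.0/16 -> H4 at depth 16
  del 68.72.112.0/20 (clear depth 20)
  add 20.12.108.4/32 -> H5 at depth 32
  add 20.12.108.0/29 -> H6 at depth 29
  ? 68.72.0.10  path d0:H5→d1:-→d2:-→d3:-→d4:-→d5:-→d6:-→d7:-→d8:-→d9:-→d10:-→d11:-→d12:-→d13:H2→d14:-→d15:-→d16:-→d17:-  best=H2
  del 204.4.128.0/18 (clear depth 18)
  ? 20.12.54.173  path d0:H5→d1:-→d2:-→d3:-→d4:-→d5:-→d6:-→d7:-→d8:-→d9:-→d10:-→d11:-→d12:-→d13:-→d14:-→d15:-→d16:H4→d17:-  best=H4
  add 204.0.0.0/8 -> H6 at depth 8
  add 204.0.0.0/8 -> H2 at depth 8
  ? 68.72.0.2  path d0:H5→d1:-→d2:-→d3:-→d4:-→d5:-→d6:-→d7:-→d8:-→d9:-→d10:-→d11:-→d12:-→d13:H2→d14:-→d15:-→d16:-→d17:-  best=H2
  ? 20.12.0.47  path d0:H5→d1:-→d2:-→d3:-→d4:-→d5:-→d6:-→d7:-→d8:-→d9:-→d10:-→d11:-→d12:-→d13:-→d14:-→d15:-→d16:H4→d17:-  best=H4
  add 20.0.0.0/9 -> H6 at depth 9
  add 204.4.0.0/16 -> H4 at depth 16
  add 20.0.0.0/12 -> H1 at depth 12
  add 20.0.0.0/8 -> H0 at depth 8
  del 20.12.0.0/16 (clear depth 16)
  add 20.12.0.0/16 -> H3 at depth 16
  ? 204.0.0.217  path d0:H5→d1:-→d2:-→d3:-→d4:-→d5:-→d6:-→d7:-→d8:H2→d9:-→d10:-→d11:-→d12:-→d13:-  best=H2
  add 68.72.0.0/16 -> H4 at depth 16
  ? 204.4.3.215  path d0:H5→d1:-→d2:-→d3:-→d4:-→d5:-→d6:-→d7:-→d8:H2→d9:-→d10:-→d11:-→d12:-→d13:-→d14:-→d15:-→d16:H4  best=H4
  add 204.4.162.6/32 -> H3 at depth 32
  ? 20.0.0.100  path d0:H5→d1:-→d2:-→d3:-→d4:-→d5:-→d6:-→d7:-→d8:H0→d9:H6→d10:-→d11:-→d12:H1  best=H1
  add 204.4.162.0/27 -> H2 at depth 27
  add 68.72.112.0/20 -> H6 at depth 20
  add 16.0.0.0/5 -> H5 at depth 5
  add 204.0.0.0/12 -> H6 at depth 12
  add 204.4.162.0/24 -> H6 at depth 24
  ? 204.4.162.0  path d0:H5→d1:-→d2:-→d3:-→d4:-→d5:-→d6:-→d7:-→d8:H2→d9:-→d10:-→d11:-→d12:H6→d13:-→d14:-→d15:-→d16:H4→d17:-→d18:-→d19:-→d20:-→d21:-→d22:-→d23:-→d24:H6→d25:-→d26:-→d27:H2→d28:-→d29:-  best=H2
  del 16.0.0.0/5 (clear depth 5)
  add 68.72.115.0/24 -> H0 at depth 24

== LOOKUPS ==
["H0","H0","H0","H2","H4","H2","H4","H2","H4","H1","H2"]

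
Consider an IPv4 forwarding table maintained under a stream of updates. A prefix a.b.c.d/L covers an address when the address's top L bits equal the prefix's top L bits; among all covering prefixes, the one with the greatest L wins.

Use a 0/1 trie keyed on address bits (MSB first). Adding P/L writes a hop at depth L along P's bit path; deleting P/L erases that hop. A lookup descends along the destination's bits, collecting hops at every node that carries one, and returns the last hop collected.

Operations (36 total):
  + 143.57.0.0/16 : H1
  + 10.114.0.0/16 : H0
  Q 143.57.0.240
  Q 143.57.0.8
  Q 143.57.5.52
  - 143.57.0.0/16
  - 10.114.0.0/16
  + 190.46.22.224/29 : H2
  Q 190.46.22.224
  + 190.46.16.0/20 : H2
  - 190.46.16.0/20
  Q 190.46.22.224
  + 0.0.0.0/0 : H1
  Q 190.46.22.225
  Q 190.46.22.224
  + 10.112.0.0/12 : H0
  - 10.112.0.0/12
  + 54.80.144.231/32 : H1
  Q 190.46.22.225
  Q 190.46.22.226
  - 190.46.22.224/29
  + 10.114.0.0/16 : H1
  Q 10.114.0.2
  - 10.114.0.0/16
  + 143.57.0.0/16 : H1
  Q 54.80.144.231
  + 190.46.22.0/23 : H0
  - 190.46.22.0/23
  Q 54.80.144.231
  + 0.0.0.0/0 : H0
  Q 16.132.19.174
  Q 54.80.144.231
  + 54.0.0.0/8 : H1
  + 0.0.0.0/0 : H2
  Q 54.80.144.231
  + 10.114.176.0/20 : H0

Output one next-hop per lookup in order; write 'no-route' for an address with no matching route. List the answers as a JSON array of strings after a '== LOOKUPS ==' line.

Process each operation:
  + 143.57.0.0/16 (H1) depth=16
  + 10.114.0.0/16 (H0) depth=16
  Q 143.57.0.240: descend 1000111100111001 ; hops seen [H1] ; pick H1
  Q 143.57.0.8: descend 1000111100111001 ; hops seen [H1] ; pick H1
  Q 143.57.5.52: descend 1000111100111001 ; hops seen [H1] ; pick H1
  - 143.57.0.0/16 clear@16
  - 10.114.0.0/16 clear@16
  + 190.46.22.224/29 (H2) depth=29
  Q 190.46.22.224: descend 10111110001011100001011011100 ; hops seen [H2] ; pick H2
  + 190.46.16.0/20 (H2) depth=20
  - 190.46.16.0/20 clear@20
  Q 190.46.22.224: descend 10111110001011100001011011100 ; hops seen [H2] ; pick H2
  + 0.0.0.0/0 (H1) depth=0
  Q 190.46.22.225: descend 10111110001011100001011011100 ; hops seen [H1,H2] ; pick H2
  Q 190.46.22.224: descend 10111110001011100001011011100 ; hops seen [H1,H2] ; pick H2
  + 10.112.0.0/12 (H0) depth=12
  - 10.112.0.0/12 clear@12
  + 54.80.144.231/32 (H1) depth=32
  Q 190.46.22.225: descend 10111110001011100001011011100 ; hops seen [H1,H2] ; pick H2
  Q 190.46.22.226: descend 10111110001011100001011011100 ; hops seen [H1,H2] ; pick H2
  - 190.46.22.224/29 clear@29
  + 10.114.0.0/16 (H1) depth=16
  Q 10.114.0.2: descend 0000101001110010 ; hops seen [H1,H1] ; pick H1
  - 10.114.0.0/16 clear@16
  + 143.57.0.0/16 (H1) depth=16
  Q 54.80.144.231: descend 00110110010100001001000011100111 ; hops seen [H1,H1] ; pick H1
  + 190.46.22.0/23 (H0) depth=23
  - 190.46.22.0/23 clear@23
  Q 54.80.144.231: descend 00110110010100001001000011100111 ; hops seen [H1,H1] ; pick H1
  + 0.0.0.0/0 (H0) depth=0
  Q 16.132.19.174: descend 000 ; hops seen [H0] ; pick H0
  Q 54.80.144.231: descend 00110110010100001001000011100111 ; hops seen [H0,H1] ; pick H1
  + 54.0.0.0/8 (H1) depth=8
  + 0.0.0.0/0 (H2) depth=0
  Q 54.80.144.231: descend 00110110010100001001000011100111 ; hops seen [H2,H1,H1] ; pick H1
  + 10.114.176.0/20 (H0) depth=20

== LOOKUPS ==
["H1","H1","H1","H2","H2","H2","H2","H2","H2","H1","H1","H1","H0","H1","H1"]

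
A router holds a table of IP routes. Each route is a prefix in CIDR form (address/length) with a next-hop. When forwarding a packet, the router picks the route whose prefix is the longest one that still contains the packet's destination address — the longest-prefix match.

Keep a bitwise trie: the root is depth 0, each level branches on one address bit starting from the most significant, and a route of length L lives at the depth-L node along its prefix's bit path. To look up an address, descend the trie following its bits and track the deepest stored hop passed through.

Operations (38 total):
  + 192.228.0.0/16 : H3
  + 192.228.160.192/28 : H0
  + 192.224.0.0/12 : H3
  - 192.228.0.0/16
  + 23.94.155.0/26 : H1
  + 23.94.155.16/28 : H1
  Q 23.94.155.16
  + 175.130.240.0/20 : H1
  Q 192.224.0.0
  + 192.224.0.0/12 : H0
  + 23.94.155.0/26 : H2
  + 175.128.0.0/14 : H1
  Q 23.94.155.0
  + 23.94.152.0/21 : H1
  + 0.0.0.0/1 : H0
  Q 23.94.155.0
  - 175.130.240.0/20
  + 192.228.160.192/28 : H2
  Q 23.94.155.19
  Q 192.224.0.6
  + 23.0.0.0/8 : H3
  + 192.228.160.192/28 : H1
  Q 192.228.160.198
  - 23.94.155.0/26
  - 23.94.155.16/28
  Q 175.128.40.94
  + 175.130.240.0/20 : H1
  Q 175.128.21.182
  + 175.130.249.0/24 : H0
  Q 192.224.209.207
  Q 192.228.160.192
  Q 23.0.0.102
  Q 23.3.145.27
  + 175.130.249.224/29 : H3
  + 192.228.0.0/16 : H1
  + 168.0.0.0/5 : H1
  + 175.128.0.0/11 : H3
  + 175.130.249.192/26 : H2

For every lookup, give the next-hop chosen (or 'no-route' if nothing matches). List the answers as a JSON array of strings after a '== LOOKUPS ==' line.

Process each operation:
  + 192.228.0.0/16 (H3) depth=16
  + 192.228.160.192/28 (H0) depth=28
  + 192.224.0.0/12 (H3) depth=12
  - 192.228.0.0/16 clear@16
  + 23.94.155.0/26 (H1) depth=26
  + 23.94.155.16/28 (H1) depth=28
  lookup 23.94.155.16: bits 0001011101011110100110110001 walk d0:-→d1:-→d2:-→d3:-→d4:-→d5:-→d6:-→d7:-→d8:-→d9:-→d10:-→d11:-→d12:-→d13:-→d14:-→d15:-→d16:-→d17:-→d18:-→d19:-→d20:-→d21:-→d22:-→d23:-→d24:-→d25:-→d26:H1→d27:-→d28:H1 -> H1
  + 175.130.240.0/20 (H1) depth=20
  lookup 192.224.0.0: bits 1100000011100 walk d0:-→d1:-→d2:-→d3:-→d4:-→d5:-→d6:-→d7:-→d8:-→d9:-→d10:-→d11:-→d12:H3→d13:- -> H3
  + 192.224.0.0/12 (H0) depth=12
  + 23.94.155.0/26 (H2) depth=26
  + 175.128.0.0/14 (H1) depth=14
  lookup 23.94.155.0: bits 000101110101111010011011000 walk d0:-→d1:-→d2:-→d3:-→d4:-→d5:-→d6:-→d7:-→d8:-→d9:-→d10:-→d11:-→d12:-→d13:-→d14:-→d15:-→d16:-→d17:-→d18:-→d19:-→d20:-→d21:-→d22:-→d23:-→d24:-→d25:-→d26:H2→d27:- -> H2
  + 23.94.152.0/21 (H1) depth=21
  + 0.0.0.0/1 (H0) depth=1
  lookup 23.94.155.0: bits 000101110101111010011011000 walk d0:-→d1:H0→d2:-→d3:-→d4:-→d5:-→d6:-→d7:-→d8:-→d9:-→d10:-→d11:-→d12:-→d13:-→d14:-→d15:-→d16:-→d17:-→d18:-→d19:-→d20:-→d21:H1→d22:-→d23:-→d24:-→d25:-→d26:H2→d27:- -> H2
  - 175.130.240.0/20 clear@20
  + 192.228.160.192/28 (H2) depth=28
  lookup 23.94.155.19: bits 0001011101011110100110110001 walk d0:-→d1:H0→d2:-→d3:-→d4:-→d5:-→d6:-→d7:-→d8:-→d9:-→d10:-→d11:-→d12:-→d13:-→d14:-→d15:-→d16:-→d17:-→d18:-→d19:-→d20:-→d21:H1→d22:-→d23:-→d24:-→d25:-→d26:H2→d27:-→d28:H1 -> H1
  lookup 192.224.0.6: bits 1100000011100 walk d0:-→d1:-→d2:-→d3:-→d4:-→d5:-→d6:-→d7:-→d8:-→d9:-→d10:-→d11:-→d12:H0→d13:- -> H0
  + 23.0.0.0/8 (H3) depth=8
  + 192.228.160.192/28 (H1) depth=28
  lookup 192.228.160.198: bits 1100000011100100101000001100 walk d0:-→d1:-→d2:-→d3:-→d4:-→d5:-→d6:-→d7:-→d8:-→d9:-→d10:-→d11:-→d12:H0→d13:-→d14:-→d15:-→d16:-→d17:-→d18:-→d19:-→d20:-→d21:-→d22:-→d23:-→d24:-→d25:-→d26:-→d27:-→d28:H1 -> H1
  - 23.94.155.0/26 clear@26
  - 23.94.155.16/28 clear@28
  lookup 175.128.40.94: bits 10101111100000 walk d0:-→d1:-→d2:-→d3:-→d4:-→d5:-→d6:-→d7:-→d8:-→d9:-→d10:-→d11:-→d12:-→d13:-→d14:H1 -> H1
  + 175.130.240.0/20 (H1) depth=20
  lookup 175.128.21.182: bits 10101111100000 walk d0:-→d1:-→d2:-→d3:-→d4:-→d5:-→d6:-→d7:-→d8:-→d9:-→d10:-→d11:-→d12:-→d13:-→d14:H1 -> H1
  + 175.130.249.0/24 (H0) depth=24
  lookup 192.224.209.207: bits 1100000011100 walk d0:-→d1:-→d2:-→d3:-→d4:-→d5:-→d6:-→d7:-→d8:-→d9:-→d10:-→d11:-→d12:H0→d13:- -> H0
  lookup 192.228.160.192: bits 1100000011100100101000001100 walk d0:-→d1:-→d2:-→d3:-→d4:-→d5:-→d6:-→d7:-→d8:-→d9:-→d10:-→d11:-→d12:H0→d13:-→d14:-→d15:-→d16:-→d17:-→d18:-→d19:-→d20:-→d21:-→d22:-→d23:-→d24:-→d25:-→d26:-→d27:-→d28:H1 -> H1
  lookup 23.0.0.102: bits 000101110 walk d0:-→d1:H0→d2:-→d3:-→d4:-→d5:-→d6:-→d7:-→d8:H3→d9:- -> H3
  lookup 23.3.145.27: bits 000101110 walk d0:-→d1:H0→d2:-→d3:-→d4:-→d5:-→d6:-→d7:-→d8:H3→d9:- -> H3
  + 175.130.249.224/29 (H3) depth=29
  + 192.228.0.0/16 (H1) depth=16
  + 168.0.0.0/5 (H1) depth=5
  + 175.128.0.0/11 (H3) depth=11
  + 175.130.249.192/26 (H2) depth=26

== LOOKUPS ==
["H1","H3","H2","H2","H1","H0","H1","H1","H1","H0","H1","H3","H3"]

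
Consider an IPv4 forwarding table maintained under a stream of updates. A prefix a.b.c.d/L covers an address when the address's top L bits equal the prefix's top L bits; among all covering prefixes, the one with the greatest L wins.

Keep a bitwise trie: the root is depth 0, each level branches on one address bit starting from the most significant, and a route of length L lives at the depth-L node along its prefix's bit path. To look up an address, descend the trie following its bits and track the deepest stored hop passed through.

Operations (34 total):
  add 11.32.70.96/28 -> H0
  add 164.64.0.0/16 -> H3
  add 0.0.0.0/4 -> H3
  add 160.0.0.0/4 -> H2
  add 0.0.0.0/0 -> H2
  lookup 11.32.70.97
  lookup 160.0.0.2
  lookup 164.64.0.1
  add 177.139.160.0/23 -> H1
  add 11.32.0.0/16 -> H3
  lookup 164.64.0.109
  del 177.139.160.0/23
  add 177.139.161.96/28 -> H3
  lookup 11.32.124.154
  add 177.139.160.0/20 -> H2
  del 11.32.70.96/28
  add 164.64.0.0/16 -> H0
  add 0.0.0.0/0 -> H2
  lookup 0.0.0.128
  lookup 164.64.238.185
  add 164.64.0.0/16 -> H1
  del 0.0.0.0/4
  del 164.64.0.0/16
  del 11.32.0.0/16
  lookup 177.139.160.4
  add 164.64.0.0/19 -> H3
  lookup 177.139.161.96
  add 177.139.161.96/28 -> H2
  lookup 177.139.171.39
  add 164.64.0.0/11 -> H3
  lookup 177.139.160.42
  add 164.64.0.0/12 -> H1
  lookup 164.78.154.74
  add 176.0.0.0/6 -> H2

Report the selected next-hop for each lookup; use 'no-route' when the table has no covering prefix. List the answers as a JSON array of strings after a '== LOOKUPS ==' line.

Process each operation:
  add 11.32.70.96/28 -> H0 at depth 28
  add 164.64.0.0/16 -> H3 at depth 16
  add 0.0.0.0/4 -> H3 at depth 4
  add 160.0.0.0/4 -> H2 at depth 4
  add 0.0.0.0/0 -> H2 at depth 0
  lookup 11.32.70.97: bits 0000101100100000010001100110 walk d0:H2→d1:-→d2:-→d3:-→d4:H3→d5:-→d6:-→d7:-→d8:-→d9:-→d10:-→d11:-→d12:-→d13:-→d14:-→d15:-→d16:-→d17:-→d18:-→d19:-→d20:-→d21:-→d22:-→d23:-→d24:-→d25:-→d26:-→d27:-→d28:H0 -> H0
  lookup 160.0.0.2: bits 10100 walk d0:H2→d1:-→d2:-→d3:-→d4:H2→d5:- -> H2
  lookup 164.64.0.1: bits 1010010001000000 walk d0:H2→d1:-→d2:-→d3:-→d4:H2→d5:-→d6:-→d7:-→d8:-→d9:-→d10:-→d11:-→d12:-→d13:-→d14:-→d15:-→d16:H3 -> H3
  add 177.139.160.0/23 -> H1 at depth 23
  add 11.32.0.0/16 -> H3 at depth 16
  lookup 164.64.0.109: bits 1010010001000000 walk d0:H2→d1:-→d2:-→d3:-→d4:H2→d5:-→d6:-→d7:-→d8:-→d9:-→d10:-→d11:-→d12:-→d13:-→d14:-→d15:-→d16:H3 -> H3
  - 177.139.160.0/23 clear@23
  add 177.139.161.96/28 -> H3 at depth 28
  lookup 11.32.124.154: bits 000010110010000001 walk d0:H2→d1:-→d2:-→d3:-→d4:H3→d5:-→d6:-→d7:-→d8:-→d9:-→d10:-→d11:-→d12:-→d13:-→d14:-→d15:-→d16:H3→d17:-→d18:- -> H3
  add 177.139.160.0/20 -> H2 at depth 20
  - 11.32.70.96/28 clear@28
  add 164.64.0.0/16 -> H0 at depth 16
  add 0.0.0.0/0 -> H2 at depth 0
  lookup 0.0.0.128: bits 0000 walk d0:H2→d1:-→d2:-→d3:-→d4:H3 -> H3
  lookup 164.64.238.185: bits 1010010001000000 walk d0:H2→d1:-→d2:-→d3:-→d4:H2→d5:-→d6:-→d7:-→d8:-→d9:-→d10:-→d11:-→d12:-→d13:-→d14:-→d15:-→d16:H0 -> H0
  add 164.64.0.0/16 -> H1 at depth 16
  - 0.0.0.0/4 clear@4
  - 164.64.0.0/16 clear@16
  - 11.32.0.0/16 clear@16
  lookup 177.139.160.4: bits 10110001100010111010000 walk d0:H2→d1:-→d2:-→d3:-→d4:-→d5:-→d6:-→d7:-→d8:-→d9:-→d10:-→d11:-→d12:-→d13:-→d14:-→d15:-→d16:-→d17:-→d18:-→d19:-→d20:H2→d21:-→d22:-→d23:- -> H2
  add 164.64.0.0/19 -> H3 at depth 19
  lookup 177.139.161.96: bits 1011000110001011101000010110 walk d0:H2→d1:-→d2:-→d3:-→d4:-→d5:-→d6:-→d7:-→d8:-→d9:-→d10:-→d11:-→d12:-→d13:-→d14:-→d15:-→d16:-→d17:-→d18:-→d19:-→d20:H2→d21:-→d22:-→d23:-→d24:-→d25:-→d26:-→d27:-→d28:H3 -> H3
  add 177.139.161.96/28 -> H2 at depth 28
  lookup 177.139.171.39: bits 10110001100010111010 walk d0:H2→d1:-→d2:-→d3:-→d4:-→d5:-→d6:-→d7:-→d8:-→d9:-→d10:-→d11:-→d12:-→d13:-→d14:-→d15:-→d16:-→d17:-→d18:-→d19:-→d20:H2 -> H2
  add 164.64.0.0/11 -> H3 at depth 11
  lookup 177.139.160.42: bits 10110001100010111010000 walk d0:H2→d1:-→d2:-→d3:-→d4:-→d5:-→d6:-→d7:-→d8:-→d9:-→d10:-→d11:-→d12:-→d13:-→d14:-→d15:-→d16:-→d17:-→d18:-→d19:-→d20:H2→d21:-→d22:-→d23:- -> H2
  add 164.64.0.0/12 -> H1 at depth 12
  lookup 164.78.154.74: bits 101001000100 walk d0:H2→d1:-→d2:-→d3:-→d4:H2→d5:-→d6:-→d7:-→d8:-→d9:-→d10:-→d11:H3→d12:H1 -> H1
  add 176.0.0.0/6 -> H2 at depth 6

== LOOKUPS ==
["H0","H2","H3","H3","H3","H3","H0","H2","H3","H2","H2","H1"]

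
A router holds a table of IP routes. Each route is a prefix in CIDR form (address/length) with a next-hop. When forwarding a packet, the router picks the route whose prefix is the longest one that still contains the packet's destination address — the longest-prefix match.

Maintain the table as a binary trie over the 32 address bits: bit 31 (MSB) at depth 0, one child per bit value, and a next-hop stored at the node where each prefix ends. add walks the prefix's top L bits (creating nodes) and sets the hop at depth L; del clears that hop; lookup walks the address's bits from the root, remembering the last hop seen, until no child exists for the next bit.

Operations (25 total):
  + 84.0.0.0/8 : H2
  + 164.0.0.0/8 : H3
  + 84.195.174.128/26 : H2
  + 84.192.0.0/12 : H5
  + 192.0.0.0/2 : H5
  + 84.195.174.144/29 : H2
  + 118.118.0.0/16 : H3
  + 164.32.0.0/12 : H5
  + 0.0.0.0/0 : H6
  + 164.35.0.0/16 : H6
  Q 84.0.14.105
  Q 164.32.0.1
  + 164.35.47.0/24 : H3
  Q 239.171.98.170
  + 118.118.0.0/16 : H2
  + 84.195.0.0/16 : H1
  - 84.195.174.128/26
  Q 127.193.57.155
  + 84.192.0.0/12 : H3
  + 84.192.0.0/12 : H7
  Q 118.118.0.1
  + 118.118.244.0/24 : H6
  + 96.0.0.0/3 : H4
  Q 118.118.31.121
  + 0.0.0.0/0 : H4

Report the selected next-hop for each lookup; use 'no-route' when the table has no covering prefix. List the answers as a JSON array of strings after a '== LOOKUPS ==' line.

Trace:
  + 84.0.0.0/8 (H2) depth=8
  + 164.0.0.0/8 (H3) depth=8
  + 84.195.174.128/26 (H2) depth=26
  + 84.192.0.0/12 (H5) depth=12
  + 192.0.0.0/2 (H5) depth=2
  + 84.195.174.144/29 (H2) depth=29
  + 118.118.0.0/16 (H3) depth=16
  + 164.32.0.0/12 (H5) depth=12
  + 0.0.0.0/0 (H6) depth=0
  + 164.35.0.0/16 (H6) depth=16
  ? 84.0.14.105  path d0:H6→d1:-→d2:-→d3:-→d4:-→d5:-→d6:-→d7:-→d8:H2  best=H2
  ? 164.32.0.1  path d0:H6→d1:-→d2:-→d3:-→d4:-→d5:-→d6:-→d7:-→d8:H3→d9:-→d10:-→d11:-→d12:H5→d13:-→d14:-  best=H5
  + 164.35.47.0/24 (H3) depth=24
  ? 239.171.98.170  path d0:H6→d1:-→d2:H5  best=H5
  + 118.118.0.0/16 (H2) depth=16
  + 84.195.0.0/16 (H1) depth=16
  - 84.195.174.128/26 clear@26
  ? 127.193.57.155  path d0:H6→d1:-→d2:-→d3:-→d4:-  best=H6
  + 84.192.0.0/12 (H3) depth=12
  + 84.192.0.0/12 (H7) depth=12
  ? 118.118.0.1  path d0:H6→d1:-→d2:-→d3:-→d4:-→d5:-→d6:-→d7:-→d8:-→d9:-→d10:-→d11:-→d12:-→d13:-→d14:-→d15:-→d16:H2  best=H2
  + 118.118.244.0/24 (H6) depth=24
  + 96.0.0.0/3 (H4) depth=3
  ? 118.118.31.121  path d0:H6→d1:-→d2:-→d3:H4→d4:-→d5:-→d6:-→d7:-→d8:-→d9:-→d10:-→d11:-→d12:-→d13:-→d14:-→d15:-→d16:H2  best=H2
  + 0.0.0.0/0 (H4) depth=0

== LOOKUPS ==
["H2","H5","H5","H6","H2","H2"]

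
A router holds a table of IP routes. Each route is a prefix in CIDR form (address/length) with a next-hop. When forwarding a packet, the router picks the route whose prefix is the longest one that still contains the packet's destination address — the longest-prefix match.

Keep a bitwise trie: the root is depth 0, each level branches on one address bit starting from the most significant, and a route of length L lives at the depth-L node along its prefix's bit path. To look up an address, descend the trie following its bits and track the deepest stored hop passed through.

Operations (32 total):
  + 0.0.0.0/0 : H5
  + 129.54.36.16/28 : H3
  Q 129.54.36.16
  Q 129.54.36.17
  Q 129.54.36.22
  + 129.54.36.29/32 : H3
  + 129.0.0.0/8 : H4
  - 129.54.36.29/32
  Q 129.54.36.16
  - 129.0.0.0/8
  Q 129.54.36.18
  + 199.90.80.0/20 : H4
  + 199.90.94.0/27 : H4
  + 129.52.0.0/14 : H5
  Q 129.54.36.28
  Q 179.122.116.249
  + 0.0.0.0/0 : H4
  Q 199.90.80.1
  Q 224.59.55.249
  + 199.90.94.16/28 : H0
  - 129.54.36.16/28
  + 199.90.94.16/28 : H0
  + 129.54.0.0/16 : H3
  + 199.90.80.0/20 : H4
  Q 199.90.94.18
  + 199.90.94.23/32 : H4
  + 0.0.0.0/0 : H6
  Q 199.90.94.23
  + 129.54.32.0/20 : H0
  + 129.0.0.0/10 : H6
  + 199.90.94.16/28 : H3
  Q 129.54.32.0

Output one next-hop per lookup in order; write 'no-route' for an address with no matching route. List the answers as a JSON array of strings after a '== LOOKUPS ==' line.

Process each operation:
  add 0.0.0.0/0 -> H5 at depth 0
  add 129.54.36.16/28 -> H3 at depth 28
  ? 129.54.36.16  path d0:H5→d1:-→d2:-→d3:-→d4:-→d5:-→d6:-→d7:-→d8:-→d9:-→d10:-→d11:-→d12:-→d13:-→d14:-→d15:-→d16:-→d17:-→d18:-→d19:-→d20:-→d21:-→d22:-→d23:-→d24:-→d25:-→d26:-→d27:-→d28:H3  best=H3
  ? 129.54.36.17  path d0:H5→d1:-→d2:-→d3:-→d4:-→d5:-→d6:-→d7:-→d8:-→d9:-→d10:-→d11:-→d12:-→d13:-→d14:-→d15:-→d16:-→d17:-→d18:-→d19:-→d20:-→d21:-→d22:-→d23:-→d24:-→d25:-→d26:-→d27:-→d28:H3  best=H3
  ? 129.54.36.22  path d0:H5→d1:-→d2:-→d3:-→d4:-→d5:-→d6:-→d7:-→d8:-→d9:-→d10:-→d11:-→d12:-→d13:-→d14:-→d15:-→d16:-→d17:-→d18:-→d19:-→d20:-→d21:-→d22:-→d23:-→d24:-→d25:-→d26:-→d27:-→d28:H3  best=H3
  add 129.54.36.29/32 -> H3 at depth 32
  add 129.0.0.0/8 -> H4 at depth 8
  del 129.54.36.29/32 (clear depth 32)
  ? 129.54.36.16  path d0:H5→d1:-→d2:-→d3:-→d4:-→d5:-→d6:-→d7:-→d8:H4→d9:-→d10:-→d11:-→d12:-→d13:-→d14:-→d15:-→d16:-→d17:-→d18:-→d19:-→d20:-→d21:-→d22:-→d23:-→d24:-→d25:-→d26:-→d27:-→d28:H3  best=H3
  del 129.0.0.0/8 (clear depth 8)
  ? 129.54.36.18  path d0:H5→d1:-→d2:-→d3:-→d4:-→d5:-→d6:-→d7:-→d8:-→d9:-→d10:-→d11:-→d12:-→d13:-→d14:-→d15:-→d16:-→d17:-→d18:-→d19:-→d20:-→d21:-→d22:-→d23:-→d24:-→d25:-→d26:-→d27:-→d28:H3  best=H3
  add 199.90.80.0/20 -> H4 at depth 20
  add 199.90.94.0/27 -> H4 at depth 27
  add 129.52.0.0/14 -> H5 at depth 14
  ? 129.54.36.28  path d0:H5→d1:-→d2:-→d3:-→d4:-→d5:-→d6:-→d7:-→d8:-→d9:-→d10:-→d11:-→d12:-→d13:-→d14:H5→d15:-→d16:-→d17:-→d18:-→d19:-→d20:-→d21:-→d22:-→d23:-→d24:-→d25:-→d26:-→d27:-→d28:H3→d29:-→d30:-→d31:-  best=H3
  ? 179.122.116.249  path d0:H5→d1:-→d2:-  best=H5
  add 0.0.0.0/0 -> H4 at depth 0
  ? 199.90.80.1  path d0:H4→d1:-→d2:-→d3:-→d4:-→d5:-→d6:-→d7:-→d8:-→d9:-→d10:-→d11:-→d12:-→d13:-→d14:-→d15:-→d16:-→d17:-→d18:-→d19:-→d20:H4  best=H4
  ? 224.59.55.249  path d0:H4→d1:-→d2:-  best=H4
  add 199.90.94.16/28 -> H0 at depth 28
  del 129.54.36.16/28 (clear depth 28)
  add 199.90.94.16/28 -> H0 at depth 28
  add 129.54.0.0/16 -> H3 at depth 16
  add 199.90.80.0/20 -> H4 at depth 20
  ? 199.90.94.18  path d0:H4→d1:-→d2:-→d3:-→d4:-→d5:-→d6:-→d7:-→d8:-→d9:-→d10:-→d11:-→d12:-→d13:-→d14:-→d15:-→d16:-→d17:-→d18:-→d19:-→d20:H4→d21:-→d22:-→d23:-→d24:-→d25:-→d26:-→d27:H4→d28:H0  best=H0
  add 199.90.94.23/32 -> H4 at depth 32
  add 0.0.0.0/0 -> H6 at depth 0
  ? 199.90.94.23  path d0:H6→d1:-→d2:-→d3:-→d4:-→d5:-→d6:-→d7:-→d8:-→d9:-→d10:-→d11:-→d12:-→d13:-→d14:-→d15:-→d16:-→d17:-→d18:-→d19:-→d20:H4→d21:-→d22:-→d23:-→d24:-→d25:-→d26:-→d27:H4→d28:H0→d29:-→d30:-→d31:-→d32:H4  best=H4
  add 129.54.32.0/20 -> H0 at depth 20
  add 129.0.0.0/10 -> H6 at depth 10
  add 199.90.94.16/28 -> H3 at depth 28
  ? 129.54.32.0  path d0:H6→d1:-→d2:-→d3:-→d4:-→d5:-→d6:-→d7:-→d8:-→d9:-→d10:H6→d11:-→d12:-→d13:-→d14:H5→d15:-→d16:H3→d17:-→d18:-→d19:-→d20:H0→d21:-  best=H0

== LOOKUPS ==
["H3","H3","H3","H3","H3","H3","H5","H4","H4","H0","H4","H0"]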